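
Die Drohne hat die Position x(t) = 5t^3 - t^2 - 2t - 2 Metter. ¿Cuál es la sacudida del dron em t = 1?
Partiendo de la posición x(t) = 5·t^3 - t^2 - 2·t - 2, tomamos 3 derivadas. Derivando la posición, obtenemos la velocidad: v(t) = 15·t^2 - 2·t - 2. Tomando d/dt de v(t), encontramos a(t) = 30·t - 2. Derivando la aceleración, obtenemos la sacudida: j(t) = 30. Tenemos la sacudida j(t) = 30. Sustituyendo t = 1: j(1) = 30.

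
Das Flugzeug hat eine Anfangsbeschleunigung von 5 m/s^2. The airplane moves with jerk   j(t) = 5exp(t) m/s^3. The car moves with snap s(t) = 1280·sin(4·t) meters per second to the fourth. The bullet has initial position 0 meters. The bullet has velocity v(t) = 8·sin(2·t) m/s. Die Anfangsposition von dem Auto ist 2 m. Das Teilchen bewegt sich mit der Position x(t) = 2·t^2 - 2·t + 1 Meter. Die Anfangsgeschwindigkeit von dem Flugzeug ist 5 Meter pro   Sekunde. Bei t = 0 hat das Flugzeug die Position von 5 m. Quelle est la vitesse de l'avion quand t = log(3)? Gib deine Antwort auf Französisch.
En partant du jerk j(t) = 5·exp(t), nous prenons 2 intégrales. La primitive du jerk, avec a(0) = 5, donne l'accélération: a(t) = 5·exp(t). En prenant ∫a(t)dt et en appliquant v(0) = 5, nous trouvons v(t) = 5·exp(t). En utilisant v(t) = 5·exp(t) et en substituant t = log(3), nous trouvons v = 15.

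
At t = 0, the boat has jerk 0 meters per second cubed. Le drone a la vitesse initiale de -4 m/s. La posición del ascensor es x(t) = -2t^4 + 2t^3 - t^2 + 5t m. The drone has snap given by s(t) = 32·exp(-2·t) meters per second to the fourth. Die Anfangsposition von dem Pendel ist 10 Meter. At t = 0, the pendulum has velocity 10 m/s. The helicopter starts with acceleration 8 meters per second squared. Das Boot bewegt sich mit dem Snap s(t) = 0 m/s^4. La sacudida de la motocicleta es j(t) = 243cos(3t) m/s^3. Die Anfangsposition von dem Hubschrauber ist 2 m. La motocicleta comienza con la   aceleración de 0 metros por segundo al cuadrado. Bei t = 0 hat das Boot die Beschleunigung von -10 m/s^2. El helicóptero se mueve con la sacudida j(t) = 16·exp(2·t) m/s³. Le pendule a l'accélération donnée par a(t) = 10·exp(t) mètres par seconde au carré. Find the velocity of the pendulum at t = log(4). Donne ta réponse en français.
En partant de l'accélération a(t) = 10·exp(t), nous prenons 1 primitive. En intégrant l'accélération et en utilisant la condition initiale v(0) = 10, nous obtenons v(t) = 10·exp(t). De l'équation de la vitesse v(t) = 10·exp(t), nous substituons t = log(4) pour obtenir v = 40.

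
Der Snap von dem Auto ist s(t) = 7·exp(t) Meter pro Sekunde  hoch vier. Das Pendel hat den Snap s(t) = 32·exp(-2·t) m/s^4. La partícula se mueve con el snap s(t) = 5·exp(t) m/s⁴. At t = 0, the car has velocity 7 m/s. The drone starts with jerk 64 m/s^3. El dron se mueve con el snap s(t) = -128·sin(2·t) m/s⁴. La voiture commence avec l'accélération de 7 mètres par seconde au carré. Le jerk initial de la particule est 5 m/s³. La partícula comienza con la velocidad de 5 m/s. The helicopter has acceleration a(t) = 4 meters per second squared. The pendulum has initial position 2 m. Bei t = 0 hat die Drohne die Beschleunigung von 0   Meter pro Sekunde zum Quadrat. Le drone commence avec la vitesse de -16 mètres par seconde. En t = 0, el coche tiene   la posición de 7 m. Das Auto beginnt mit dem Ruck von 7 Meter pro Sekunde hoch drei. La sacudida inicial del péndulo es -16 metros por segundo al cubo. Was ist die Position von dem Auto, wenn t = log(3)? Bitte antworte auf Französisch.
Pour résoudre ceci, nous devons prendre 4 primitives de notre équation du snap s(t) = 7·exp(t). La primitive du snap est le jerk. En utilisant j(0) = 7, nous obtenons j(t) = 7·exp(t). En prenant ∫j(t)dt et en appliquant a(0) = 7, nous trouvons a(t) = 7·exp(t). L'intégrale de l'accélération est la vitesse. En utilisant v(0) = 7, nous obtenons v(t) = 7·exp(t). L'intégrale de la vitesse est la position. En utilisant x(0) = 7, nous obtenons x(t) = 7·exp(t). En utilisant x(t) = 7·exp(t) et en substituant t = log(3), nous trouvons x = 21.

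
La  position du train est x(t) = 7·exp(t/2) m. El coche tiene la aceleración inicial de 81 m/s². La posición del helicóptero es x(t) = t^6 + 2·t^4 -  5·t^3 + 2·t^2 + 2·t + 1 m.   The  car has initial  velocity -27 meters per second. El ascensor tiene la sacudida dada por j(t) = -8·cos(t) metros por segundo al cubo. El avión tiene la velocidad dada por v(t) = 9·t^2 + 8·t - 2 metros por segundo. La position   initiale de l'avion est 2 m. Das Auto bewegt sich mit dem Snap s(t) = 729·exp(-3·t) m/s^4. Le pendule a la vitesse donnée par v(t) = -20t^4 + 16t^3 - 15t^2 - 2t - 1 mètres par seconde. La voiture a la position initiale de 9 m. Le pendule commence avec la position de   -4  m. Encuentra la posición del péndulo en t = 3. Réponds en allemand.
Wir müssen das Integral unserer Gleichung für die Geschwindigkeit v(t) = -20·t^4 + 16·t^3 - 15·t^2 - 2·t - 1 1-mal finden. Das Integral von der Geschwindigkeit ist die Position. Mit x(0) = -4 erhalten wir x(t) = -4·t^5 + 4·t^4 - 5·t^3 - t^2 - t - 4. Mit x(t) = -4·t^5 + 4·t^4 - 5·t^3 - t^2 - t - 4 und Einsetzen von t = 3, finden wir x = -799.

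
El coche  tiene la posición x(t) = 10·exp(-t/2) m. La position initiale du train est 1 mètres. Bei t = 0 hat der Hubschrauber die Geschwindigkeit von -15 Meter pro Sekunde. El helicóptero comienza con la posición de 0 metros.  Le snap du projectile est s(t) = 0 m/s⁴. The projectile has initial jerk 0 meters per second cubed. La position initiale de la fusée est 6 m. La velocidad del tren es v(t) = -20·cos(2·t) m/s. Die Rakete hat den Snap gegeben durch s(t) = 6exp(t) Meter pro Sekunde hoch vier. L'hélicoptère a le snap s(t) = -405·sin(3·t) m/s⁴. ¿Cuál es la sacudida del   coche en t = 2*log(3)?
Partiendo de la posición x(t) = 10·exp(-t/2), tomamos 3 derivadas. La derivada de la posición da la velocidad: v(t) = -5·exp(-t/2). Derivando la velocidad, obtenemos la aceleración: a(t) = 5·exp(-t/2)/2. Derivando la aceleración, obtenemos la sacudida: j(t) = -5·exp(-t/2)/4. De la ecuación de la sacudida j(t) = -5·exp(-t/2)/4, sustituimos t = 2*log(3) para obtener j = -5/12.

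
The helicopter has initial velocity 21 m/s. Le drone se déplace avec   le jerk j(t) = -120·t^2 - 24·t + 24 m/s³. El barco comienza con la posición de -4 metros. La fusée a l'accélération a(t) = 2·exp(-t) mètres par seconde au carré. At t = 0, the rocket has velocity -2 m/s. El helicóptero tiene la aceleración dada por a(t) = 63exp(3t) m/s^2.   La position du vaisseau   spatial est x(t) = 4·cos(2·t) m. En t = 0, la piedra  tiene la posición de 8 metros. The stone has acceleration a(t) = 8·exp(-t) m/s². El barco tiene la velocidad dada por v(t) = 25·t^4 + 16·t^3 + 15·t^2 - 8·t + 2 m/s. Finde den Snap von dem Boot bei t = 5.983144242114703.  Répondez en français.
Nous devons dériver notre équation de la vitesse v(t) = 25·t^4 + 16·t^3 + 15·t^2 - 8·t + 2 3 fois. En prenant d/dt de v(t), nous trouvons a(t) = 100·t^3 + 48·t^2 + 30·t - 8. En prenant d/dt de a(t), nous trouvons j(t) = 300·t^2 + 96·t + 30. La dérivée du jerk donne le snap: s(t) = 600·t + 96. En utilisant s(t) = 600·t + 96 et en substituant t = 5.983144242114703, nous trouvons s = 3685.88654526882.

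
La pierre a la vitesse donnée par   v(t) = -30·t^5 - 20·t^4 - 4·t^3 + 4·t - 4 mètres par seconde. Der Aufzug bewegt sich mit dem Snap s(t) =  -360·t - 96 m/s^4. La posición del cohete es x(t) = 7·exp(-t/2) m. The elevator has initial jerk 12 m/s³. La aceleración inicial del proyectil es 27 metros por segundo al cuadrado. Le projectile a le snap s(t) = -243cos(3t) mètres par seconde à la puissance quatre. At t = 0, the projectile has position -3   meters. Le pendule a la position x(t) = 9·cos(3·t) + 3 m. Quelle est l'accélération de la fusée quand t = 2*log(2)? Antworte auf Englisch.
We must differentiate our position equation x(t) = 7·exp(-t/2) 2 times. Taking d/dt of x(t), we find v(t) = -7·exp(-t/2)/2. Taking d/dt of v(t), we find a(t) = 7·exp(-t/2)/4. Using a(t) = 7·exp(-t/2)/4 and substituting t = 2*log(2), we find a = 7/8.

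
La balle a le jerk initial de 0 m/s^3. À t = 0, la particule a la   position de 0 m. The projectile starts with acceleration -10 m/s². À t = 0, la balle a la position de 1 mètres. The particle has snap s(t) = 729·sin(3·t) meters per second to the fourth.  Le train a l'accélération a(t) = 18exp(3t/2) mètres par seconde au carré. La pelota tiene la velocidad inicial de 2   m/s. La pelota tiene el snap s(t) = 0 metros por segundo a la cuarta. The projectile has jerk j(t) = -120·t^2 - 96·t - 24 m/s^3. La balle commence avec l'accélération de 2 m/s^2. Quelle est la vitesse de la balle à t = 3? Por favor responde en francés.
En partant du snap s(t) = 0, nous prenons 3 intégrales. La primitive du snap, avec j(0) = 0, donne le jerk: j(t) = 0. La primitive du jerk, avec a(0) = 2, donne l'accélération: a(t) = 2. En intégrant l'accélération et en utilisant la condition initiale v(0) = 2, nous obtenons v(t) = 2·t + 2. En utilisant v(t) = 2·t + 2 et en substituant t = 3, nous trouvons v = 8.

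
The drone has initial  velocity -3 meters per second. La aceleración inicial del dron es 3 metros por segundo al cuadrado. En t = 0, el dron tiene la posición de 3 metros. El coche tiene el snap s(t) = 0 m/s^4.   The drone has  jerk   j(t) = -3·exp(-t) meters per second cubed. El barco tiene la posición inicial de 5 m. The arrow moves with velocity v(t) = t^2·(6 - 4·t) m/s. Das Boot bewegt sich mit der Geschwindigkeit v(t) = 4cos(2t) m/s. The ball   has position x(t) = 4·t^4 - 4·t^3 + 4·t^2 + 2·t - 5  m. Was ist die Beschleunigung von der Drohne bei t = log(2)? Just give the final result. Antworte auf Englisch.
The acceleration at t = log(2) is a = 3/2.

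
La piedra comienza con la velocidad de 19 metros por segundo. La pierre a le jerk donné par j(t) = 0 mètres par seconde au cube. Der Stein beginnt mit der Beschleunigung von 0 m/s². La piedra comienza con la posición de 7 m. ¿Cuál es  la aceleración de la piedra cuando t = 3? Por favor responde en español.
Para resolver esto, necesitamos tomar 1 antiderivada de nuestra ecuación de la sacudida j(t) = 0. La integral de la sacudida es la aceleración. Usando a(0) = 0, obtenemos a(t) = 0. Tenemos la aceleración a(t) = 0. Sustituyendo t = 3: a(3) = 0.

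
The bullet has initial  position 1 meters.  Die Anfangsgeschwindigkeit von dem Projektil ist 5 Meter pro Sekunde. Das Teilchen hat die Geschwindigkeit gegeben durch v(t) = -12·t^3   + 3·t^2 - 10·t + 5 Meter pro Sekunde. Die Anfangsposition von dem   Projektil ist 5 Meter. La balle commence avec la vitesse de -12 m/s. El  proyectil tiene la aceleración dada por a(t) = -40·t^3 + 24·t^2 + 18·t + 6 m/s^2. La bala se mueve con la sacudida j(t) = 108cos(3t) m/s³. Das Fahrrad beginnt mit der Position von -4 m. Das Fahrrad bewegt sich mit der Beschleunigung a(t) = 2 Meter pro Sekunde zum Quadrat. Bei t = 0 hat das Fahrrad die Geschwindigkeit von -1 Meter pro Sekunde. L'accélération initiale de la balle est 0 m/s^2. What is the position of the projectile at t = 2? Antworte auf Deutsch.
Wir müssen das Integral unserer Gleichung für die Beschleunigung a(t) = -40·t^3 + 24·t^2 + 18·t + 6 2-mal finden. Die Stammfunktion von der Beschleunigung ist die Geschwindigkeit. Mit v(0) = 5 erhalten wir v(t) = -10·t^4 + 8·t^3 + 9·t^2 + 6·t + 5. Durch Integration von der Geschwindigkeit und Verwendung der Anfangsbedingung x(0) = 5, erhalten wir x(t) = -2·t^5 + 2·t^4 + 3·t^3 + 3·t^2 + 5·t + 5. Mit x(t) = -2·t^5 + 2·t^4 + 3·t^3 + 3·t^2 + 5·t + 5 und Einsetzen von t = 2, finden wir x = 19.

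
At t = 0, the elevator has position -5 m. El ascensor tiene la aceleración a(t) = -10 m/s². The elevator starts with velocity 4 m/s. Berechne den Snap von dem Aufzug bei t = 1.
Ausgehend von der Beschleunigung a(t) = -10, nehmen wir 2 Ableitungen. Mit d/dt von a(t) finden wir j(t) = 0. Die Ableitung von dem Ruck ergibt den Snap: s(t) = 0. Aus der Gleichung für den Snap s(t) = 0, setzen wir t = 1 ein und erhalten s = 0.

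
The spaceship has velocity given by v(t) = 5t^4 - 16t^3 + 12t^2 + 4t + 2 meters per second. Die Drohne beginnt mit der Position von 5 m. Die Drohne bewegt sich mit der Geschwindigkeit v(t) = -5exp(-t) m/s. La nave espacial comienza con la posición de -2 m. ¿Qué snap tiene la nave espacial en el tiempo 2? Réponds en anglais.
We must differentiate our velocity equation v(t) = 5·t^4 - 16·t^3 + 12·t^2 + 4·t + 2 3 times. Differentiating velocity, we get acceleration: a(t) = 20·t^3 - 48·t^2 + 24·t + 4. Taking d/dt of a(t), we find j(t) = 60·t^2 - 96·t + 24. The derivative of jerk gives snap: s(t) = 120·t - 96. We have snap s(t) = 120·t - 96. Substituting t = 2: s(2) = 144.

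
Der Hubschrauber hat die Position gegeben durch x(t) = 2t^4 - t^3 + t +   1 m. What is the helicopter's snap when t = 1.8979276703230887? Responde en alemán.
Um dies zu lösen, müssen wir 4 Ableitungen unserer Gleichung für die Position x(t) = 2·t^4 - t^3 + t + 1 nehmen. Mit d/dt von x(t) finden wir v(t) = 8·t^3 - 3·t^2 + 1. Die Ableitung von der Geschwindigkeit ergibt die Beschleunigung: a(t) = 24·t^2 - 6·t. Mit d/dt von a(t) finden wir j(t) = 48·t - 6. Mit d/dt von j(t) finden wir s(t) = 48. Mit s(t) = 48 und Einsetzen von t = 1.8979276703230887, finden wir s = 48.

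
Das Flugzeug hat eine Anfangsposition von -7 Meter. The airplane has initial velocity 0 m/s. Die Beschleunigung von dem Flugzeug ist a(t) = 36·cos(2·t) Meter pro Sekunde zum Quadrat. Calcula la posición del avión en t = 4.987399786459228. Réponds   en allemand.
Ausgehend von der Beschleunigung a(t) = 36·cos(2·t), nehmen wir 2 Integrale. Mit ∫a(t)dt und Anwendung von v(0) = 0, finden wir v(t) = 18·sin(2·t). Die Stammfunktion von der Geschwindigkeit, mit x(0) = -7, ergibt die Position: x(t) = 2 - 9·cos(2·t). Mit x(t) = 2 - 9·cos(2·t) und Einsetzen von t = 4.987399786459228, finden wir x = 9.67261902919484.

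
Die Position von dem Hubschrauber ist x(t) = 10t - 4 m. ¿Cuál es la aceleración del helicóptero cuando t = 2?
Partiendo de la posición x(t) = 10·t - 4, tomamos 2 derivadas. Derivando la posición, obtenemos la velocidad: v(t) = 10. Derivando la velocidad, obtenemos la aceleración: a(t) = 0. De la ecuación de la aceleración a(t) = 0, sustituimos t = 2 para obtener a = 0.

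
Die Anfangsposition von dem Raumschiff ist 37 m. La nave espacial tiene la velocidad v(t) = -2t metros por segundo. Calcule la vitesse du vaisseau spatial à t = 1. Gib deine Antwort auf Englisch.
We have velocity v(t) = -2·t. Substituting t = 1: v(1) = -2.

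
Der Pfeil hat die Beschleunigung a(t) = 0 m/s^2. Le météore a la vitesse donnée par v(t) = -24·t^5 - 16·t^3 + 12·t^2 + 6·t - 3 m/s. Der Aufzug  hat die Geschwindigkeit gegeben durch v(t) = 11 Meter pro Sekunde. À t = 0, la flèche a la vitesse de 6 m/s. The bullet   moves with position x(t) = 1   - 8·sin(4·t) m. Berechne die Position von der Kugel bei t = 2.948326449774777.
Aus der Gleichung für die Position x(t) = 1 - 8·sin(4·t), setzen wir t = 2.948326449774777 ein und erhalten x = 6.58665783463669.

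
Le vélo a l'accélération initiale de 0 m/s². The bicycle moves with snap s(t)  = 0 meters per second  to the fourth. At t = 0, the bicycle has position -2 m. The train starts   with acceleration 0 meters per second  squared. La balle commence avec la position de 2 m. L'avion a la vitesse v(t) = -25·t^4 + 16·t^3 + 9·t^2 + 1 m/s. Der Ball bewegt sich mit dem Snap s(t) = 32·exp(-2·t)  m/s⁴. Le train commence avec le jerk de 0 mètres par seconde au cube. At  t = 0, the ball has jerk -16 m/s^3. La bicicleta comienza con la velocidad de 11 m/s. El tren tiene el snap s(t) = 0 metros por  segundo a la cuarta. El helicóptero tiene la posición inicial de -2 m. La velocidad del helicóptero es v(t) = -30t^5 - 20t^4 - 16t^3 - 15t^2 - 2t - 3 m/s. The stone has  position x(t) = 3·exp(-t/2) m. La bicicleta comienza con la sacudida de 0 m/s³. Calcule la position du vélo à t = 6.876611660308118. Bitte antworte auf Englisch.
We must find the antiderivative of our snap equation s(t) = 0 4 times. The antiderivative of snap, with j(0) = 0, gives jerk: j(t) = 0. The antiderivative of jerk is acceleration. Using a(0) = 0, we get a(t) = 0. Integrating acceleration and using the initial condition v(0) = 11, we get v(t) = 11. Integrating velocity and using the initial condition x(0) = -2, we get x(t) = 11·t - 2. Using x(t) = 11·t - 2 and substituting t = 6.876611660308118, we find x = 73.6427282633893.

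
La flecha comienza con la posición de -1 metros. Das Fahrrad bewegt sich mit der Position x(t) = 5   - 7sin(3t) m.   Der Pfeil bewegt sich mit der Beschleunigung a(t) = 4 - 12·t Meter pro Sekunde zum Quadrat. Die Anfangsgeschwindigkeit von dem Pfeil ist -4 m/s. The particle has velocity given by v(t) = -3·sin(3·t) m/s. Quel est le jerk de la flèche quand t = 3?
Pour résoudre ceci, nous devons prendre 1 dérivée de notre équation de l'accélération a(t) = 4 - 12·t. En dérivant l'accélération, nous obtenons le jerk: j(t) = -12. Nous avons le jerk j(t) = -12. En substituant t = 3: j(3) = -12.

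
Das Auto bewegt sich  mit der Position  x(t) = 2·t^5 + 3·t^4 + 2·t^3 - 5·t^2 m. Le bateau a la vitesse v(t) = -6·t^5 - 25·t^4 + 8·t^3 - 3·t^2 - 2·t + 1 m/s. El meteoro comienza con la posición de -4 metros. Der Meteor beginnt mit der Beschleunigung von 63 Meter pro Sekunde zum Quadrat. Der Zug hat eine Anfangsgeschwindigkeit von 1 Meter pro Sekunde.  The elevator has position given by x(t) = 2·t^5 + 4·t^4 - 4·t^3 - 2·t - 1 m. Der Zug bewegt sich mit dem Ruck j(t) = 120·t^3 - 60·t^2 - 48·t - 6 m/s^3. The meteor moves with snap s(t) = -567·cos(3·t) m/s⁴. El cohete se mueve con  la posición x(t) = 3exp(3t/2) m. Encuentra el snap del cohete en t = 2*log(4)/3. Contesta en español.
Para resolver esto, necesitamos tomar 4 derivadas de nuestra ecuación de la posición x(t) = 3·exp(3·t/2). Derivando la posición, obtenemos la velocidad: v(t) = 9·exp(3·t/2)/2. Derivando la velocidad, obtenemos la aceleración: a(t) = 27·exp(3·t/2)/4. Derivando la aceleración, obtenemos la sacudida: j(t) = 81·exp(3·t/2)/8. Derivando la sacudida, obtenemos el snap: s(t) = 243·exp(3·t/2)/16. Usando s(t) = 243·exp(3·t/2)/16 y sustituyendo t = 2*log(4)/3, encontramos s = 243/4.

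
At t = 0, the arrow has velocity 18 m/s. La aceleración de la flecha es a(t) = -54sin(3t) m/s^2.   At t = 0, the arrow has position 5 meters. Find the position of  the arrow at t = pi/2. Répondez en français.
Pour résoudre ceci, nous devons prendre 2 primitives de notre équation de l'accélération a(t) = -54·sin(3·t). En intégrant l'accélération et en utilisant la condition initiale v(0) = 18, nous obtenons v(t) = 18·cos(3·t). La primitive de la vitesse est la position. En utilisant x(0) = 5, nous obtenons x(t) = 6·sin(3·t) + 5. De l'équation de la position x(t) = 6·sin(3·t) + 5, nous substituons t = pi/2 pour obtenir x = -1.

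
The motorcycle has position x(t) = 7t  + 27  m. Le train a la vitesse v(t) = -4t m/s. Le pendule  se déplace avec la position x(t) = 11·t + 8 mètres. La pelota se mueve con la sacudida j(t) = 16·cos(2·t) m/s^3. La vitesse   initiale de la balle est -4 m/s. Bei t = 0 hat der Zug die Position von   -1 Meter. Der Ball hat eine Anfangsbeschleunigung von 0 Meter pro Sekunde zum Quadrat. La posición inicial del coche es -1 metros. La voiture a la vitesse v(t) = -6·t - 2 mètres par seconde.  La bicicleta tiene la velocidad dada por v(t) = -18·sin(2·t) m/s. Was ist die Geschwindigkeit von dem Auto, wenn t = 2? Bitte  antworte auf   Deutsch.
Mit v(t) = -6·t - 2 und Einsetzen von t = 2, finden wir v = -14.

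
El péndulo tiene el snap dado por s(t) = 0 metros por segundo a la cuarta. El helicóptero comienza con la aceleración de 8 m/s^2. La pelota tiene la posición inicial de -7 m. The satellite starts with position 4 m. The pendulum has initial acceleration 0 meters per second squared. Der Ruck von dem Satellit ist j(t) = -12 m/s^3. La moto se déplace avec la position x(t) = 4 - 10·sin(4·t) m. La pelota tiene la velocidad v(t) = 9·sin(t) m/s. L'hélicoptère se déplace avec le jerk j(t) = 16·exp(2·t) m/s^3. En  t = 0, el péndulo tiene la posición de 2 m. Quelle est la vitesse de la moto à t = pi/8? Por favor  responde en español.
Partiendo de la posición x(t) = 4 - 10·sin(4·t), tomamos 1 derivada. La derivada de la posición da la velocidad: v(t) = -40·cos(4·t). De la ecuación de la velocidad v(t) = -40·cos(4·t), sustituimos t = pi/8 para obtener v = 0.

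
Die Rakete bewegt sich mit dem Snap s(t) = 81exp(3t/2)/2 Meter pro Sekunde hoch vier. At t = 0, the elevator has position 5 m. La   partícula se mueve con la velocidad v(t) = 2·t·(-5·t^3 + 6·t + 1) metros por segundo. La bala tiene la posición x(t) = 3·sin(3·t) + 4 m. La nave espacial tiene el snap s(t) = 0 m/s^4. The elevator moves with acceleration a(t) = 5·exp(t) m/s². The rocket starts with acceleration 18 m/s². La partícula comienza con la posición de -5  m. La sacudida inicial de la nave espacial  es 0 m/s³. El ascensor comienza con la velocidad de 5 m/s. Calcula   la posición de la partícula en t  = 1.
Debemos encontrar la integral de nuestra ecuación de la velocidad v(t) = 2·t·(-5·t^3 + 6·t + 1) 1 vez. La antiderivada de la velocidad, con x(0) = -5, da la posición: x(t) = -2·t^5 + 4·t^3 + t^2 - 5. Usando x(t) = -2·t^5 + 4·t^3 + t^2 - 5 y sustituyendo t = 1, encontramos x = -2.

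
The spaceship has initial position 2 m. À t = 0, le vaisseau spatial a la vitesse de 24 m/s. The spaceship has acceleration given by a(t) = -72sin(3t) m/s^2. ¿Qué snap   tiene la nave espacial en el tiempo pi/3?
Debemos derivar nuestra ecuación de la aceleración a(t) = -72·sin(3·t) 2 veces. La derivada de la aceleración da la sacudida: j(t) = -216·cos(3·t). Tomando d/dt de j(t), encontramos s(t) = 648·sin(3·t). De la ecuación del snap s(t) = 648·sin(3·t), sustituimos t = pi/3 para obtener s = 0.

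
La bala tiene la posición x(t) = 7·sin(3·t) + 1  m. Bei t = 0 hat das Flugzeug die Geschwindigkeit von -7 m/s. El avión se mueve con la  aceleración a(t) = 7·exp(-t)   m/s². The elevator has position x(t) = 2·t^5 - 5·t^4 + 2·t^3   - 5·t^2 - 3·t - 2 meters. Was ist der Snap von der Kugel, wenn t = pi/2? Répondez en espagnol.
Debemos derivar nuestra ecuación de la posición x(t) = 7·sin(3·t) + 1 4 veces. Derivando la posición, obtenemos la velocidad: v(t) = 21·cos(3·t). Tomando d/dt de v(t), encontramos a(t) = -63·sin(3·t). Tomando d/dt de a(t), encontramos j(t) = -189·cos(3·t). Derivando la sacudida, obtenemos el snap: s(t) = 567·sin(3·t). Tenemos el snap s(t) = 567·sin(3·t). Sustituyendo t = pi/2: s(pi/2) = -567.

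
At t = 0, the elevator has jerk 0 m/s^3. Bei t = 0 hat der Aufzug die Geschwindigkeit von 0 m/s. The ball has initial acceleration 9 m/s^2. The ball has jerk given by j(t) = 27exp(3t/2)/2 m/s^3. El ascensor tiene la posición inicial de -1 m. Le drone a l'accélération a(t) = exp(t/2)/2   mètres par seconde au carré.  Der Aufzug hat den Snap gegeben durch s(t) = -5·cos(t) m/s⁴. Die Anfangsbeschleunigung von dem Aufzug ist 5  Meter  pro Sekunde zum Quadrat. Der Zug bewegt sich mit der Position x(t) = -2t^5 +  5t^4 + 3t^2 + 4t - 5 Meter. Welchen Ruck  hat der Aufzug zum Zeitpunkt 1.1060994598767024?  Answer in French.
Nous devons intégrer notre équation du snap s(t) = -5·cos(t) 1 fois. En intégrant le snap et en utilisant la condition initiale j(0) = 0, nous obtenons j(t) = -5·sin(t). En utilisant j(t) = -5·sin(t) et en substituant t = 1.1060994598767024, nous trouvons j = -4.46978728161956.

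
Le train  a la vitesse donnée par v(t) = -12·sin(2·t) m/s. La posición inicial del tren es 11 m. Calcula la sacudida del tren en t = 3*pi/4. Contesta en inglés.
Starting from velocity v(t) = -12·sin(2·t), we take 2 derivatives. The derivative of velocity gives acceleration: a(t) = -24·cos(2·t). Differentiating acceleration, we get jerk: j(t) = 48·sin(2·t). Using j(t) = 48·sin(2·t) and substituting t = 3*pi/4, we find j = -48.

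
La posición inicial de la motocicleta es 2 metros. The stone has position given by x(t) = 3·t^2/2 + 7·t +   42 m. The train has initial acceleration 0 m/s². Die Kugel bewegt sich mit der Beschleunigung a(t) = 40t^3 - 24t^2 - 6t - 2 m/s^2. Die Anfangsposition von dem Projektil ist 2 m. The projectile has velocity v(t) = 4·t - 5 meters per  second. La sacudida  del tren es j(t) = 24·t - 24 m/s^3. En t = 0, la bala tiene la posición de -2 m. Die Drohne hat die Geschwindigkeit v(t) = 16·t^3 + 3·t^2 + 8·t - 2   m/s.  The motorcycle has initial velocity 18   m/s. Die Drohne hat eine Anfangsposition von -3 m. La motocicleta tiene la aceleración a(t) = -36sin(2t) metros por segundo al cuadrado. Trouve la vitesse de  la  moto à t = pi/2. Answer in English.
To solve this, we need to take 1 integral of our acceleration equation a(t) = -36·sin(2·t). Finding the integral of a(t) and using v(0) = 18: v(t) = 18·cos(2·t). From the given velocity equation v(t) = 18·cos(2·t), we substitute t = pi/2 to get v = -18.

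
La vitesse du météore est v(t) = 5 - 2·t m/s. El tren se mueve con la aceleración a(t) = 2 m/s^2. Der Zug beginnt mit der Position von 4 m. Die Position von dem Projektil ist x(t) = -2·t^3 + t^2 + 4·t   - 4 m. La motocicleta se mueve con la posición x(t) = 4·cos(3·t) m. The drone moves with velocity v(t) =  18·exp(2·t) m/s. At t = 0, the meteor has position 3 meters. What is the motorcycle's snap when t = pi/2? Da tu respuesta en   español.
Partiendo de la posición x(t) = 4·cos(3·t), tomamos 4 derivadas. La derivada de la posición da la velocidad: v(t) = -12·sin(3·t). Tomando d/dt de v(t), encontramos a(t) = -36·cos(3·t). La derivada de la aceleración da la sacudida: j(t) = 108·sin(3·t). Derivando la sacudida, obtenemos el snap: s(t) = 324·cos(3·t). De la ecuación del snap s(t) = 324·cos(3·t), sustituimos t = pi/2 para obtener s = 0.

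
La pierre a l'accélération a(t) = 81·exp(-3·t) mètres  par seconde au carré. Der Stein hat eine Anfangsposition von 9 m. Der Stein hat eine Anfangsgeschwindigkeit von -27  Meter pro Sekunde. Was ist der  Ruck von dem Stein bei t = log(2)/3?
Ausgehend von der Beschleunigung a(t) = 81·exp(-3·t), nehmen wir 1 Ableitung. Durch Ableiten von der Beschleunigung erhalten wir den Ruck: j(t) = -243·exp(-3·t). Mit j(t) = -243·exp(-3·t) und Einsetzen von t = log(2)/3, finden wir j = -243/2.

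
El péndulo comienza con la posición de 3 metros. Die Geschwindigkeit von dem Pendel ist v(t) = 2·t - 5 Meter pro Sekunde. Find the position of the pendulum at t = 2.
Starting from velocity v(t) = 2·t - 5, we take 1 integral. The integral of velocity is position. Using x(0) = 3, we get x(t) = t^2 - 5·t + 3. From the given position equation x(t) = t^2 - 5·t + 3, we substitute t = 2 to get x = -3.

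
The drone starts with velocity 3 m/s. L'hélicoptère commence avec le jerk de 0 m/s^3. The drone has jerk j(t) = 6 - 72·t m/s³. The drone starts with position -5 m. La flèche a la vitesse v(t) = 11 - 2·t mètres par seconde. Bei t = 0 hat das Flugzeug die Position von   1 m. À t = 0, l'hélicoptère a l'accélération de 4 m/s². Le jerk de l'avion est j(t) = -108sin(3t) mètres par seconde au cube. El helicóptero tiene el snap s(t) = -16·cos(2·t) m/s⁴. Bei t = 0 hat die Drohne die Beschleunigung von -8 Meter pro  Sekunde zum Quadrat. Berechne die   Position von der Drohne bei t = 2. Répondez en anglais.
To solve this, we need to take 3 antiderivatives of our jerk equation j(t) = 6 - 72·t. Integrating jerk and using the initial condition a(0) = -8, we get a(t) = -36·t^2 + 6·t - 8. Taking ∫a(t)dt and applying v(0) = 3, we find v(t) = -12·t^3 + 3·t^2 - 8·t + 3. The integral of velocity, with x(0) = -5, gives position: x(t) = -3·t^4 + t^3 - 4·t^2 + 3·t - 5. From the given position equation x(t) = -3·t^4 + t^3 - 4·t^2 + 3·t - 5, we substitute t = 2 to get x = -55.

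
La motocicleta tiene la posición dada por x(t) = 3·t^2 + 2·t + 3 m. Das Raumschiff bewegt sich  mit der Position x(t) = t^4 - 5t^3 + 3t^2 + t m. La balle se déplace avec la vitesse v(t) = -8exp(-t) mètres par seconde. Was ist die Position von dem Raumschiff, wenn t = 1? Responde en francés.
Nous avons la position x(t) = t^4 - 5·t^3 + 3·t^2 + t. En substituant t = 1: x(1) = 0.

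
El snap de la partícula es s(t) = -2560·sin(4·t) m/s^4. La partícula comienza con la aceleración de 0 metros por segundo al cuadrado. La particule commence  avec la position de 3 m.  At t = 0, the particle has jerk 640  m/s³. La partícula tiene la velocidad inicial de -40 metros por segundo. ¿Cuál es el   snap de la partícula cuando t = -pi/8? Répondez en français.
Nous avons le snap s(t) = -2560·sin(4·t). En substituant t = -pi/8: s(-pi/8) = 2560.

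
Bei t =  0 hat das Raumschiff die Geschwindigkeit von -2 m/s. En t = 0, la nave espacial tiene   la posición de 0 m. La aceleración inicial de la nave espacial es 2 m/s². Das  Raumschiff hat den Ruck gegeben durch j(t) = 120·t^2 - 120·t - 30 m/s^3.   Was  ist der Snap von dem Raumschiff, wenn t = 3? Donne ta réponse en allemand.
Ausgehend von dem Ruck j(t) = 120·t^2 - 120·t - 30, nehmen wir 1 Ableitung. Mit d/dt von j(t) finden wir s(t) = 240·t - 120. Aus der Gleichung für den Snap s(t) = 240·t - 120, setzen wir t = 3 ein und erhalten s = 600.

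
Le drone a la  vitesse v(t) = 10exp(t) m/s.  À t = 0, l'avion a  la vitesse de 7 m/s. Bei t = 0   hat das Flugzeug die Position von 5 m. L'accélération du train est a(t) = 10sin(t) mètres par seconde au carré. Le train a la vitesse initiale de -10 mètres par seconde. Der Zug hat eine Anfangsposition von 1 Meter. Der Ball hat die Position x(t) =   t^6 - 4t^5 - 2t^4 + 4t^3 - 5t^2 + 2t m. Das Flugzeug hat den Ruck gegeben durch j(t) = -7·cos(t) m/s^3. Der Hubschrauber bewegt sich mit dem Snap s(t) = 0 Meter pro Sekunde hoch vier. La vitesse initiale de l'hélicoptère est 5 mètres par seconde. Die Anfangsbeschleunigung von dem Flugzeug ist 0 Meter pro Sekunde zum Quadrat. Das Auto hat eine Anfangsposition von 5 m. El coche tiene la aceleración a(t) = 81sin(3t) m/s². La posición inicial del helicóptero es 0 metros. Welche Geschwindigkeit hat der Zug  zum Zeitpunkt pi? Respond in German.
Um dies zu lösen, müssen wir 1 Integral unserer Gleichung für die Beschleunigung a(t) = 10·sin(t) finden. Durch Integration von der Beschleunigung und Verwendung der Anfangsbedingung v(0) = -10, erhalten wir v(t) = -10·cos(t). Aus der Gleichung für die Geschwindigkeit v(t) = -10·cos(t), setzen wir t = pi ein und erhalten v = 10.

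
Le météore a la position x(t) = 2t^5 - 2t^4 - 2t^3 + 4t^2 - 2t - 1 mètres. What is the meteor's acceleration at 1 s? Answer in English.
To solve this, we need to take 2 derivatives of our position equation x(t) = 2·t^5 - 2·t^4 - 2·t^3 + 4·t^2 - 2·t - 1. Taking d/dt of x(t), we find v(t) = 10·t^4 - 8·t^3 - 6·t^2 + 8·t - 2. Taking d/dt of v(t), we find a(t) = 40·t^3 - 24·t^2 - 12·t + 8. From the given acceleration equation a(t) = 40·t^3 - 24·t^2 - 12·t + 8, we substitute t = 1 to get a = 12.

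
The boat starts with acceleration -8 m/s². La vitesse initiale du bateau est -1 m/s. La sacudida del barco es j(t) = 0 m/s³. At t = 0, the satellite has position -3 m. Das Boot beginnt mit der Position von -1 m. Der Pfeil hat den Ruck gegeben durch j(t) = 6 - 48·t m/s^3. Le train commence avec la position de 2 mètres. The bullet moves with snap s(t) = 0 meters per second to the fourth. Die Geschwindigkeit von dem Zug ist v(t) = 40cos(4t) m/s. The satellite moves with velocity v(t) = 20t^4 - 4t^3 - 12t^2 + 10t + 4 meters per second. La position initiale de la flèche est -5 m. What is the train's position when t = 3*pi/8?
We must find the antiderivative of our velocity equation v(t) = 40·cos(4·t) 1 time. Integrating velocity and using the initial condition x(0) = 2, we get x(t) = 10·sin(4·t) + 2. Using x(t) = 10·sin(4·t) + 2 and substituting t = 3*pi/8, we find x = -8.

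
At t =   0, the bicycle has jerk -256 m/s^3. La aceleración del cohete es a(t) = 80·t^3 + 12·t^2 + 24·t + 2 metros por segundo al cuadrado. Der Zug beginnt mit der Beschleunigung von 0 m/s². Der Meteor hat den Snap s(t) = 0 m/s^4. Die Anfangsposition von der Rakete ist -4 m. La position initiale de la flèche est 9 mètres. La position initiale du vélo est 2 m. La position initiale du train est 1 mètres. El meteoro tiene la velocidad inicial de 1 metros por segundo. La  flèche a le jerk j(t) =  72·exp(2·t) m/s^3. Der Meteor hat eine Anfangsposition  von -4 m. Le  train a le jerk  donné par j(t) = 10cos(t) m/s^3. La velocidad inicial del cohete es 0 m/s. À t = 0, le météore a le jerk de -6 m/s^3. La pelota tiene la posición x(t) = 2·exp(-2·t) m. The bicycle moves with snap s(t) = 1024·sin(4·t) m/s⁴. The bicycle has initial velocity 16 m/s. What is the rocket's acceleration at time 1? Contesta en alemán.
Wir haben die Beschleunigung a(t) = 80·t^3 + 12·t^2 + 24·t + 2. Durch Einsetzen von t = 1: a(1) = 118.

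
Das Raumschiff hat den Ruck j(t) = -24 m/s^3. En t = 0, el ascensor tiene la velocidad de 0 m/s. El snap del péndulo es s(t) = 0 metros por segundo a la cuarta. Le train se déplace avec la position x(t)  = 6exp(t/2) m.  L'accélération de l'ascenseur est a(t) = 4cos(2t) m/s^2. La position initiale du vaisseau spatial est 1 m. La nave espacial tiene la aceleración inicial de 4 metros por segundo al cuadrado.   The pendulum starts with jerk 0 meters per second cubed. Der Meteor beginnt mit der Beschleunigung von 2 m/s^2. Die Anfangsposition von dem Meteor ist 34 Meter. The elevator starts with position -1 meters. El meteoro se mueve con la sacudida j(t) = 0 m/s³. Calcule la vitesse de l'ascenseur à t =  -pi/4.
Nous devons trouver la primitive de notre équation de l'accélération a(t) = 4·cos(2·t) 1 fois. L'intégrale de l'accélération est la vitesse. En utilisant v(0) = 0, nous obtenons v(t) = 2·sin(2·t). Nous avons la vitesse v(t) = 2·sin(2·t). En substituant t = -pi/4: v(-pi/4) = -2.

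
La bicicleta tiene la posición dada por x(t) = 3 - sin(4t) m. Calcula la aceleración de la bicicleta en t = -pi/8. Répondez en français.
En partant de la position x(t) = 3 - sin(4·t), nous prenons 2 dérivées. En prenant d/dt de x(t), nous trouvons v(t) = -4·cos(4·t). En dérivant la vitesse, nous obtenons l'accélération: a(t) = 16·sin(4·t). En utilisant a(t) = 16·sin(4·t) et en substituant t = -pi/8, nous trouvons a = -16.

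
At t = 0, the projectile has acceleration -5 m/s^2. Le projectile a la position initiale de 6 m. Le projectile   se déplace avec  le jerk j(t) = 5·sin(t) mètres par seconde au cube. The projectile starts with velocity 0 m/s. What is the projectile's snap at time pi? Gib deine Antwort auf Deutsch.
Wir müssen unsere Gleichung für den Ruck j(t) = 5·sin(t) 1-mal ableiten. Durch Ableiten von dem Ruck erhalten wir den Snap: s(t) = 5·cos(t). Aus der Gleichung für den Snap s(t) = 5·cos(t), setzen wir t = pi ein und erhalten s = -5.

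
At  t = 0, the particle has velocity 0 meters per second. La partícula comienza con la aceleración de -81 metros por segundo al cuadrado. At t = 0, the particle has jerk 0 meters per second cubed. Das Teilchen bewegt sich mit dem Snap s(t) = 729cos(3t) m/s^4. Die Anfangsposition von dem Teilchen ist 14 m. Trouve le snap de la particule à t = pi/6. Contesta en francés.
En utilisant s(t) = 729·cos(3·t) et en substituant t = pi/6, nous trouvons s = 0.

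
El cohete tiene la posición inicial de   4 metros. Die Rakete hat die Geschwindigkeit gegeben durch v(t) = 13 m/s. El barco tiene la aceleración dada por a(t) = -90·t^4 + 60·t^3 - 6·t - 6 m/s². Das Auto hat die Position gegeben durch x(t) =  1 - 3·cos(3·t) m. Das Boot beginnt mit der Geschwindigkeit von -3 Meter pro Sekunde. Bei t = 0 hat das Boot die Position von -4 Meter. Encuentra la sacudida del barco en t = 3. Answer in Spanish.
Para resolver esto, necesitamos tomar 1 derivada de nuestra ecuación de la aceleración a(t) = -90·t^4 + 60·t^3 - 6·t - 6. La derivada de la aceleración da la sacudida: j(t) = -360·t^3 + 180·t^2 - 6. Tenemos la sacudida j(t) = -360·t^3 + 180·t^2 - 6. Sustituyendo t = 3: j(3) = -8106.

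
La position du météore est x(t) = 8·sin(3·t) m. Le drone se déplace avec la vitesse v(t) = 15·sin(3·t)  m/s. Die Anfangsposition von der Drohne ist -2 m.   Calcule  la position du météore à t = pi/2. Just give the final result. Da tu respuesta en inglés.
At t = pi/2, x = -8.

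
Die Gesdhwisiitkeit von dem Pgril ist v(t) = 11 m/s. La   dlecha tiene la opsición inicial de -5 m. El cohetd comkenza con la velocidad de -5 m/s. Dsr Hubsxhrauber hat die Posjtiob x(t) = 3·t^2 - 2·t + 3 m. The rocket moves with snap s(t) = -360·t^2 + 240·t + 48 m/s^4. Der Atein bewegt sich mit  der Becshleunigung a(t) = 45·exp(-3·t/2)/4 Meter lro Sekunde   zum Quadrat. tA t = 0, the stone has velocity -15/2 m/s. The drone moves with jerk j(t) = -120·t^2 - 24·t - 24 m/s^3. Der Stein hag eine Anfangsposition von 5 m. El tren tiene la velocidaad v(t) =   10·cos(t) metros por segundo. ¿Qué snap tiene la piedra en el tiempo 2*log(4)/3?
Debemos derivar nuestra ecuación de la aceleración a(t) = 45·exp(-3·t/2)/4 2 veces. Derivando la aceleración, obtenemos la sacudida: j(t) = -135·exp(-3·t/2)/8. Derivando la sacudida, obtenemos el snap: s(t) = 405·exp(-3·t/2)/16. Usando s(t) = 405·exp(-3·t/2)/16 y sustituyendo t = 2*log(4)/3, encontramos s = 405/64.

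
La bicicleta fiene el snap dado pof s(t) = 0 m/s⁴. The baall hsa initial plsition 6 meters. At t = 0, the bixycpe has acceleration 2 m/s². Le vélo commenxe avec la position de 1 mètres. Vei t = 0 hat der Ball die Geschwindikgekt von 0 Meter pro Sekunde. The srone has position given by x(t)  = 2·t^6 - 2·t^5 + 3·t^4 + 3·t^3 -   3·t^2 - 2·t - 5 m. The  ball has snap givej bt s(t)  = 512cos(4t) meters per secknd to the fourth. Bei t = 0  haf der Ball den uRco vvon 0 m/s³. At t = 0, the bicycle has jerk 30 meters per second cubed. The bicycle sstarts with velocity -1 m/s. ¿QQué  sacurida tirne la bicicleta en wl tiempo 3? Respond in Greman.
Um dies zu lösen, müssen wir 1 Integral unserer Gleichung für den Snap s(t) = 0 finden. Die Stammfunktion von dem Snap ist der Ruck. Mit j(0) = 30 erhalten wir j(t) = 30. Wir haben den Ruck j(t) = 30. Durch Einsetzen von t = 3: j(3) = 30.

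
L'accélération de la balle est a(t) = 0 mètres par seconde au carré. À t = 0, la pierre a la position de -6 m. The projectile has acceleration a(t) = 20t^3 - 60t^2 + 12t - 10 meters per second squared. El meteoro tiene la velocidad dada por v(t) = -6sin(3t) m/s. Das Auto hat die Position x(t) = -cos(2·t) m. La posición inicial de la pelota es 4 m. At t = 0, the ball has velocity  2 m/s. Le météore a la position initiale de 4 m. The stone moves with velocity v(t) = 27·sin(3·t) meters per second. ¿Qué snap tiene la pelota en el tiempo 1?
Partiendo de la aceleración a(t) = 0, tomamos 2 derivadas. Tomando d/dt de a(t), encontramos j(t) = 0. La derivada de la sacudida da el snap: s(t) = 0. Usando s(t) = 0 y sustituyendo t = 1, encontramos s = 0.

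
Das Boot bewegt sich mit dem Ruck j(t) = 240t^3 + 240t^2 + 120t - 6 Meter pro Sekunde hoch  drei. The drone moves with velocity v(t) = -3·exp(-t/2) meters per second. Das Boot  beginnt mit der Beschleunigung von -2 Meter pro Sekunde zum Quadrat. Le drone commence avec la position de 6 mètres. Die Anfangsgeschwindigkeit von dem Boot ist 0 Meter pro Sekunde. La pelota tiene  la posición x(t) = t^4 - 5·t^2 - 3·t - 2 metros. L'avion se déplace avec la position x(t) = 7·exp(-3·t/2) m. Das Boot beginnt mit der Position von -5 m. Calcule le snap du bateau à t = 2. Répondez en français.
Pour résoudre ceci, nous devons prendre 1 dérivée de notre équation du jerk j(t) = 240·t^3 + 240·t^2 + 120·t - 6. La dérivée du jerk donne le snap: s(t) = 720·t^2 + 480·t + 120. Nous avons le snap s(t) = 720·t^2 + 480·t + 120. En substituant t = 2: s(2) = 3960.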